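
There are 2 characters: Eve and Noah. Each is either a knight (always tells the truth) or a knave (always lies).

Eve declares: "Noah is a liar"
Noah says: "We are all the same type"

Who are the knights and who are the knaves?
Eve is a knight.
Noah is a knave.

Verification:
- Eve (knight) says "Noah is a liar" - this is TRUE because Noah is a knave.
- Noah (knave) says "We are all the same type" - this is FALSE (a lie) because Eve is a knight and Noah is a knave.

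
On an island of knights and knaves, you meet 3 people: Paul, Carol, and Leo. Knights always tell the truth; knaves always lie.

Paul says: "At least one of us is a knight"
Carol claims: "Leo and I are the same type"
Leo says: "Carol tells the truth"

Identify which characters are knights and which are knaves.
Paul is a knight.
Carol is a knight.
Leo is a knight.

Verification:
- Paul (knight) says "At least one of us is a knight" - this is TRUE because Paul, Carol, and Leo are knights.
- Carol (knight) says "Leo and I are the same type" - this is TRUE because Carol is a knight and Leo is a knight.
- Leo (knight) says "Carol tells the truth" - this is TRUE because Carol is a knight.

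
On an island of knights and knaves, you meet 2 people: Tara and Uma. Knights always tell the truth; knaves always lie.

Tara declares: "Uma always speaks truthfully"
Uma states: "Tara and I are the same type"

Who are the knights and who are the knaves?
Tara is a knight.
Uma is a knight.

Verification:
- Tara (knight) says "Uma always speaks truthfully" - this is TRUE because Uma is a knight.
- Uma (knight) says "Tara and I are the same type" - this is TRUE because Uma is a knight and Tara is a knight.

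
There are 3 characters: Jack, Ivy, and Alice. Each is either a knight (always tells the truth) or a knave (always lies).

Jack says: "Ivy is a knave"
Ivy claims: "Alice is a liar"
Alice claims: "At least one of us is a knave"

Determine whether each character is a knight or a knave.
Jack is a knight.
Ivy is a knave.
Alice is a knight.

Verification:
- Jack (knight) says "Ivy is a knave" - this is TRUE because Ivy is a knave.
- Ivy (knave) says "Alice is a liar" - this is FALSE (a lie) because Alice is a knight.
- Alice (knight) says "At least one of us is a knave" - this is TRUE because Ivy is a knave.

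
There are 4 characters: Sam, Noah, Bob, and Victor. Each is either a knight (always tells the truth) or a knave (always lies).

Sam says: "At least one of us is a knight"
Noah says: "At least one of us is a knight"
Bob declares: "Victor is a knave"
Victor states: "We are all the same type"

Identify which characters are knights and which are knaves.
Sam is a knight.
Noah is a knight.
Bob is a knight.
Victor is a knave.

Verification:
- Sam (knight) says "At least one of us is a knight" - this is TRUE because Sam, Noah, and Bob are knights.
- Noah (knight) says "At least one of us is a knight" - this is TRUE because Sam, Noah, and Bob are knights.
- Bob (knight) says "Victor is a knave" - this is TRUE because Victor is a knave.
- Victor (knave) says "We are all the same type" - this is FALSE (a lie) because Sam, Noah, and Bob are knights and Victor is a knave.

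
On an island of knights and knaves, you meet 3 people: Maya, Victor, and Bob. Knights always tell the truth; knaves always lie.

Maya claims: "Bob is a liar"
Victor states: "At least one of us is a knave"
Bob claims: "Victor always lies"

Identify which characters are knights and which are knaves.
Maya is a knight.
Victor is a knight.
Bob is a knave.

Verification:
- Maya (knight) says "Bob is a liar" - this is TRUE because Bob is a knave.
- Victor (knight) says "At least one of us is a knave" - this is TRUE because Bob is a knave.
- Bob (knave) says "Victor always lies" - this is FALSE (a lie) because Victor is a knight.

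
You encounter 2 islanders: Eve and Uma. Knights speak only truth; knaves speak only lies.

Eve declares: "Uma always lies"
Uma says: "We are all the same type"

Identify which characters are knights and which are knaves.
Eve is a knight.
Uma is a knave.

Verification:
- Eve (knight) says "Uma always lies" - this is TRUE because Uma is a knave.
- Uma (knave) says "We are all the same type" - this is FALSE (a lie) because Eve is a knight and Uma is a knave.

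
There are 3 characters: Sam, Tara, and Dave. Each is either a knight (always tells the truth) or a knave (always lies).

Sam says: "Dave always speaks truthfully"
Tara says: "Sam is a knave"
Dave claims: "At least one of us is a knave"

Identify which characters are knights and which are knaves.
Sam is a knight.
Tara is a knave.
Dave is a knight.

Verification:
- Sam (knight) says "Dave always speaks truthfully" - this is TRUE because Dave is a knight.
- Tara (knave) says "Sam is a knave" - this is FALSE (a lie) because Sam is a knight.
- Dave (knight) says "At least one of us is a knave" - this is TRUE because Tara is a knave.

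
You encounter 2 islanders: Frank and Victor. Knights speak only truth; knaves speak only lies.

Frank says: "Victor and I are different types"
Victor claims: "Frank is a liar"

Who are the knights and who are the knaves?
Frank is a knight.
Victor is a knave.

Verification:
- Frank (knight) says "Victor and I are different types" - this is TRUE because Frank is a knight and Victor is a knave.
- Victor (knave) says "Frank is a liar" - this is FALSE (a lie) because Frank is a knight.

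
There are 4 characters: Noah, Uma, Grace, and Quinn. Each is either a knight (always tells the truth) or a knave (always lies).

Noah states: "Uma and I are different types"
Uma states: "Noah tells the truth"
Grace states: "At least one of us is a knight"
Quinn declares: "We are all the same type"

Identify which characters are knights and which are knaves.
Noah is a knave.
Uma is a knave.
Grace is a knight.
Quinn is a knave.

Verification:
- Noah (knave) says "Uma and I are different types" - this is FALSE (a lie) because Noah is a knave and Uma is a knave.
- Uma (knave) says "Noah tells the truth" - this is FALSE (a lie) because Noah is a knave.
- Grace (knight) says "At least one of us is a knight" - this is TRUE because Grace is a knight.
- Quinn (knave) says "We are all the same type" - this is FALSE (a lie) because Grace is a knight and Noah, Uma, and Quinn are knaves.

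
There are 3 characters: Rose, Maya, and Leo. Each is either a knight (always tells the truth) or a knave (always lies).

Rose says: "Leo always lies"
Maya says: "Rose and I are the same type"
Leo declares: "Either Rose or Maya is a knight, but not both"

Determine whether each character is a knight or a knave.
Rose is a knight.
Maya is a knight.
Leo is a knave.

Verification:
- Rose (knight) says "Leo always lies" - this is TRUE because Leo is a knave.
- Maya (knight) says "Rose and I are the same type" - this is TRUE because Maya is a knight and Rose is a knight.
- Leo (knave) says "Either Rose or Maya is a knight, but not both" - this is FALSE (a lie) because Rose is a knight and Maya is a knight.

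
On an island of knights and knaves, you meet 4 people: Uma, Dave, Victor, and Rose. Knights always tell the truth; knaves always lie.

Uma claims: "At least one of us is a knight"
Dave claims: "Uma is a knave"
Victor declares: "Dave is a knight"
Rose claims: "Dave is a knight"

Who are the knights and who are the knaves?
Uma is a knight.
Dave is a knave.
Victor is a knave.
Rose is a knave.

Verification:
- Uma (knight) says "At least one of us is a knight" - this is TRUE because Uma is a knight.
- Dave (knave) says "Uma is a knave" - this is FALSE (a lie) because Uma is a knight.
- Victor (knave) says "Dave is a knight" - this is FALSE (a lie) because Dave is a knave.
- Rose (knave) says "Dave is a knight" - this is FALSE (a lie) because Dave is a knave.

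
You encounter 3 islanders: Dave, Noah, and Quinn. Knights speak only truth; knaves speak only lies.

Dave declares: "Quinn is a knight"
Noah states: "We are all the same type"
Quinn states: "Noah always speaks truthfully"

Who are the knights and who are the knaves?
Dave is a knight.
Noah is a knight.
Quinn is a knight.

Verification:
- Dave (knight) says "Quinn is a knight" - this is TRUE because Quinn is a knight.
- Noah (knight) says "We are all the same type" - this is TRUE because Dave, Noah, and Quinn are knights.
- Quinn (knight) says "Noah always speaks truthfully" - this is TRUE because Noah is a knight.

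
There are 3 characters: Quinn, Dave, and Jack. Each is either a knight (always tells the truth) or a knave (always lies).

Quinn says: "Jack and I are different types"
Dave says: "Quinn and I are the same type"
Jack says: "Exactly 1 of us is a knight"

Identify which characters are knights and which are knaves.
Quinn is a knight.
Dave is a knight.
Jack is a knave.

Verification:
- Quinn (knight) says "Jack and I are different types" - this is TRUE because Quinn is a knight and Jack is a knave.
- Dave (knight) says "Quinn and I are the same type" - this is TRUE because Dave is a knight and Quinn is a knight.
- Jack (knave) says "Exactly 1 of us is a knight" - this is FALSE (a lie) because there are 2 knights.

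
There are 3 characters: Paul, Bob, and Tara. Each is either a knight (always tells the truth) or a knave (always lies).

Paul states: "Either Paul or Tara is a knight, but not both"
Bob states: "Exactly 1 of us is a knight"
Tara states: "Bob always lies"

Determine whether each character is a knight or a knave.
Paul is a knave.
Bob is a knight.
Tara is a knave.

Verification:
- Paul (knave) says "Either Paul or Tara is a knight, but not both" - this is FALSE (a lie) because Paul is a knave and Tara is a knave.
- Bob (knight) says "Exactly 1 of us is a knight" - this is TRUE because there are 1 knights.
- Tara (knave) says "Bob always lies" - this is FALSE (a lie) because Bob is a knight.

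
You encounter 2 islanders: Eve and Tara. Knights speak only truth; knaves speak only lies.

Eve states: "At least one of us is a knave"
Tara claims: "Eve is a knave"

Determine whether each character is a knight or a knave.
Eve is a knight.
Tara is a knave.

Verification:
- Eve (knight) says "At least one of us is a knave" - this is TRUE because Tara is a knave.
- Tara (knave) says "Eve is a knave" - this is FALSE (a lie) because Eve is a knight.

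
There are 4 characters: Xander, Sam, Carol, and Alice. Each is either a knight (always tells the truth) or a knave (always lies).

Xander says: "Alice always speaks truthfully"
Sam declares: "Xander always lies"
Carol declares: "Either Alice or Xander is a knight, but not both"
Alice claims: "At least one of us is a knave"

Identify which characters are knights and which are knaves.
Xander is a knight.
Sam is a knave.
Carol is a knave.
Alice is a knight.

Verification:
- Xander (knight) says "Alice always speaks truthfully" - this is TRUE because Alice is a knight.
- Sam (knave) says "Xander always lies" - this is FALSE (a lie) because Xander is a knight.
- Carol (knave) says "Either Alice or Xander is a knight, but not both" - this is FALSE (a lie) because Alice is a knight and Xander is a knight.
- Alice (knight) says "At least one of us is a knave" - this is TRUE because Sam and Carol are knaves.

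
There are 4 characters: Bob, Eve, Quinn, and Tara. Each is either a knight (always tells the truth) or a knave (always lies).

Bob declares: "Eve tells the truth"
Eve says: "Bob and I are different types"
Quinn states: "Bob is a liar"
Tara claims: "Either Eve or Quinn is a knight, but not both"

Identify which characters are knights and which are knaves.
Bob is a knave.
Eve is a knave.
Quinn is a knight.
Tara is a knight.

Verification:
- Bob (knave) says "Eve tells the truth" - this is FALSE (a lie) because Eve is a knave.
- Eve (knave) says "Bob and I are different types" - this is FALSE (a lie) because Eve is a knave and Bob is a knave.
- Quinn (knight) says "Bob is a liar" - this is TRUE because Bob is a knave.
- Tara (knight) says "Either Eve or Quinn is a knight, but not both" - this is TRUE because Eve is a knave and Quinn is a knight.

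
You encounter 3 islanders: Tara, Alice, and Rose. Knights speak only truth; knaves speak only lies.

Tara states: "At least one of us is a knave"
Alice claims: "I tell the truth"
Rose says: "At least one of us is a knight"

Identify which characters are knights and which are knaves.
Tara is a knight.
Alice is a knave.
Rose is a knight.

Verification:
- Tara (knight) says "At least one of us is a knave" - this is TRUE because Alice is a knave.
- Alice (knave) says "I tell the truth" - this is FALSE (a lie) because Alice is a knave.
- Rose (knight) says "At least one of us is a knight" - this is TRUE because Tara and Rose are knights.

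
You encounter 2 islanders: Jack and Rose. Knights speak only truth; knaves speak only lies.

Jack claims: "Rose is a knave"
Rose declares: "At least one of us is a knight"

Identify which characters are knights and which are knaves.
Jack is a knave.
Rose is a knight.

Verification:
- Jack (knave) says "Rose is a knave" - this is FALSE (a lie) because Rose is a knight.
- Rose (knight) says "At least one of us is a knight" - this is TRUE because Rose is a knight.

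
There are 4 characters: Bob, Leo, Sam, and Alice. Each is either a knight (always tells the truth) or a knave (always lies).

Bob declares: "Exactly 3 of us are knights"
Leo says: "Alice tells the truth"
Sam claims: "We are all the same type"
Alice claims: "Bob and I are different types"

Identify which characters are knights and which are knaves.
Bob is a knave.
Leo is a knight.
Sam is a knave.
Alice is a knight.

Verification:
- Bob (knave) says "Exactly 3 of us are knights" - this is FALSE (a lie) because there are 2 knights.
- Leo (knight) says "Alice tells the truth" - this is TRUE because Alice is a knight.
- Sam (knave) says "We are all the same type" - this is FALSE (a lie) because Leo and Alice are knights and Bob and Sam are knaves.
- Alice (knight) says "Bob and I are different types" - this is TRUE because Alice is a knight and Bob is a knave.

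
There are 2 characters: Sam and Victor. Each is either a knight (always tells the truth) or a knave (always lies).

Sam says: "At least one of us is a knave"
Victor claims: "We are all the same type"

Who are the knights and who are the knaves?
Sam is a knight.
Victor is a knave.

Verification:
- Sam (knight) says "At least one of us is a knave" - this is TRUE because Victor is a knave.
- Victor (knave) says "We are all the same type" - this is FALSE (a lie) because Sam is a knight and Victor is a knave.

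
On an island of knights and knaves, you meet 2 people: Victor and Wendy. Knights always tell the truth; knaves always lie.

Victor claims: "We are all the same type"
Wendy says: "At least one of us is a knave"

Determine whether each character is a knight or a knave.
Victor is a knave.
Wendy is a knight.

Verification:
- Victor (knave) says "We are all the same type" - this is FALSE (a lie) because Wendy is a knight and Victor is a knave.
- Wendy (knight) says "At least one of us is a knave" - this is TRUE because Victor is a knave.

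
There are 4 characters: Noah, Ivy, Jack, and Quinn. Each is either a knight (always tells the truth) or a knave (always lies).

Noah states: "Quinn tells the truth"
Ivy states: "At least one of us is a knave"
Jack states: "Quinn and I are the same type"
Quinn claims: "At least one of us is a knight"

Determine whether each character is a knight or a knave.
Noah is a knight.
Ivy is a knight.
Jack is a knave.
Quinn is a knight.

Verification:
- Noah (knight) says "Quinn tells the truth" - this is TRUE because Quinn is a knight.
- Ivy (knight) says "At least one of us is a knave" - this is TRUE because Jack is a knave.
- Jack (knave) says "Quinn and I are the same type" - this is FALSE (a lie) because Jack is a knave and Quinn is a knight.
- Quinn (knight) says "At least one of us is a knight" - this is TRUE because Noah, Ivy, and Quinn are knights.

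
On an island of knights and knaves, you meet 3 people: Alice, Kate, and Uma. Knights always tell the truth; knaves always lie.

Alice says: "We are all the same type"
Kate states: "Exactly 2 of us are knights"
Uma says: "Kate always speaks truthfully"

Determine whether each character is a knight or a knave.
Alice is a knave.
Kate is a knight.
Uma is a knight.

Verification:
- Alice (knave) says "We are all the same type" - this is FALSE (a lie) because Kate and Uma are knights and Alice is a knave.
- Kate (knight) says "Exactly 2 of us are knights" - this is TRUE because there are 2 knights.
- Uma (knight) says "Kate always speaks truthfully" - this is TRUE because Kate is a knight.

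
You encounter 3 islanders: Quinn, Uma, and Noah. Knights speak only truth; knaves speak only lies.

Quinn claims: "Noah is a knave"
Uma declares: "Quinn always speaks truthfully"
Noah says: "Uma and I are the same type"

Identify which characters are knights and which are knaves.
Quinn is a knight.
Uma is a knight.
Noah is a knave.

Verification:
- Quinn (knight) says "Noah is a knave" - this is TRUE because Noah is a knave.
- Uma (knight) says "Quinn always speaks truthfully" - this is TRUE because Quinn is a knight.
- Noah (knave) says "Uma and I are the same type" - this is FALSE (a lie) because Noah is a knave and Uma is a knight.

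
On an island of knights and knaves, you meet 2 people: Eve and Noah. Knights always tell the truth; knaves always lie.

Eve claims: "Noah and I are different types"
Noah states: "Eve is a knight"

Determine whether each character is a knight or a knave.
Eve is a knave.
Noah is a knave.

Verification:
- Eve (knave) says "Noah and I are different types" - this is FALSE (a lie) because Eve is a knave and Noah is a knave.
- Noah (knave) says "Eve is a knight" - this is FALSE (a lie) because Eve is a knave.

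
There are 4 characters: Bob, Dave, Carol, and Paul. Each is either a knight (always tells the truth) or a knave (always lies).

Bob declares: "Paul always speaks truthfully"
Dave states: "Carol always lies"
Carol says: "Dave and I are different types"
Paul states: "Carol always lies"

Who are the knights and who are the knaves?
Bob is a knave.
Dave is a knave.
Carol is a knight.
Paul is a knave.

Verification:
- Bob (knave) says "Paul always speaks truthfully" - this is FALSE (a lie) because Paul is a knave.
- Dave (knave) says "Carol always lies" - this is FALSE (a lie) because Carol is a knight.
- Carol (knight) says "Dave and I are different types" - this is TRUE because Carol is a knight and Dave is a knave.
- Paul (knave) says "Carol always lies" - this is FALSE (a lie) because Carol is a knight.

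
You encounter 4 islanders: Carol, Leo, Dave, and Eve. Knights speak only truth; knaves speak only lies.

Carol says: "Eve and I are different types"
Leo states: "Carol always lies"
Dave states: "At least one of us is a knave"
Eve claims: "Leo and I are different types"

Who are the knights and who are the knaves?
Carol is a knight.
Leo is a knave.
Dave is a knight.
Eve is a knave.

Verification:
- Carol (knight) says "Eve and I are different types" - this is TRUE because Carol is a knight and Eve is a knave.
- Leo (knave) says "Carol always lies" - this is FALSE (a lie) because Carol is a knight.
- Dave (knight) says "At least one of us is a knave" - this is TRUE because Leo and Eve are knaves.
- Eve (knave) says "Leo and I are different types" - this is FALSE (a lie) because Eve is a knave and Leo is a knave.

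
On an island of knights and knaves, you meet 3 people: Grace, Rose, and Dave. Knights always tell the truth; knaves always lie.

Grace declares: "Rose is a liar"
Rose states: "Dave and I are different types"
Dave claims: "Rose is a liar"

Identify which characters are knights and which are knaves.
Grace is a knave.
Rose is a knight.
Dave is a knave.

Verification:
- Grace (knave) says "Rose is a liar" - this is FALSE (a lie) because Rose is a knight.
- Rose (knight) says "Dave and I are different types" - this is TRUE because Rose is a knight and Dave is a knave.
- Dave (knave) says "Rose is a liar" - this is FALSE (a lie) because Rose is a knight.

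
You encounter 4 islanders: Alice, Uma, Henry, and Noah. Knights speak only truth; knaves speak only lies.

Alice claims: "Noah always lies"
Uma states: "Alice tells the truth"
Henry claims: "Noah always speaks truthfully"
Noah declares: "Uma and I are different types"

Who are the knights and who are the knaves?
Alice is a knave.
Uma is a knave.
Henry is a knight.
Noah is a knight.

Verification:
- Alice (knave) says "Noah always lies" - this is FALSE (a lie) because Noah is a knight.
- Uma (knave) says "Alice tells the truth" - this is FALSE (a lie) because Alice is a knave.
- Henry (knight) says "Noah always speaks truthfully" - this is TRUE because Noah is a knight.
- Noah (knight) says "Uma and I are different types" - this is TRUE because Noah is a knight and Uma is a knave.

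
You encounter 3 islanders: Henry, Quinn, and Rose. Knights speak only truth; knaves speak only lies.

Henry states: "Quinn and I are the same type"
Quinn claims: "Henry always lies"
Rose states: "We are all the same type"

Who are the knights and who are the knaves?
Henry is a knave.
Quinn is a knight.
Rose is a knave.

Verification:
- Henry (knave) says "Quinn and I are the same type" - this is FALSE (a lie) because Henry is a knave and Quinn is a knight.
- Quinn (knight) says "Henry always lies" - this is TRUE because Henry is a knave.
- Rose (knave) says "We are all the same type" - this is FALSE (a lie) because Quinn is a knight and Henry and Rose are knaves.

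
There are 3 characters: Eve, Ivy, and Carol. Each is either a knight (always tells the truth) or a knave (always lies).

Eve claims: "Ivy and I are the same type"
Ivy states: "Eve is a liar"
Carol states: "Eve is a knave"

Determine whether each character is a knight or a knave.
Eve is a knave.
Ivy is a knight.
Carol is a knight.

Verification:
- Eve (knave) says "Ivy and I are the same type" - this is FALSE (a lie) because Eve is a knave and Ivy is a knight.
- Ivy (knight) says "Eve is a liar" - this is TRUE because Eve is a knave.
- Carol (knight) says "Eve is a knave" - this is TRUE because Eve is a knave.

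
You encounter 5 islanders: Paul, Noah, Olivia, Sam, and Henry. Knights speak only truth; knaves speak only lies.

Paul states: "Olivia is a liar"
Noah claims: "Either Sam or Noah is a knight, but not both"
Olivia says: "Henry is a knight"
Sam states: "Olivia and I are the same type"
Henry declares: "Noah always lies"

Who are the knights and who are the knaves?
Paul is a knave.
Noah is a knave.
Olivia is a knight.
Sam is a knave.
Henry is a knight.

Verification:
- Paul (knave) says "Olivia is a liar" - this is FALSE (a lie) because Olivia is a knight.
- Noah (knave) says "Either Sam or Noah is a knight, but not both" - this is FALSE (a lie) because Sam is a knave and Noah is a knave.
- Olivia (knight) says "Henry is a knight" - this is TRUE because Henry is a knight.
- Sam (knave) says "Olivia and I are the same type" - this is FALSE (a lie) because Sam is a knave and Olivia is a knight.
- Henry (knight) says "Noah always lies" - this is TRUE because Noah is a knave.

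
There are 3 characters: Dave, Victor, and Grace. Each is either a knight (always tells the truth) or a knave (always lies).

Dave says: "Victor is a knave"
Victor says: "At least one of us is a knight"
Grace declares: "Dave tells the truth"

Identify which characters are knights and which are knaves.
Dave is a knave.
Victor is a knight.
Grace is a knave.

Verification:
- Dave (knave) says "Victor is a knave" - this is FALSE (a lie) because Victor is a knight.
- Victor (knight) says "At least one of us is a knight" - this is TRUE because Victor is a knight.
- Grace (knave) says "Dave tells the truth" - this is FALSE (a lie) because Dave is a knave.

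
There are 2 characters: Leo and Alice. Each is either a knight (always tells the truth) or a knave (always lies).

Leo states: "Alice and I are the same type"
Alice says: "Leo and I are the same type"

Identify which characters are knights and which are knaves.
Leo is a knight.
Alice is a knight.

Verification:
- Leo (knight) says "Alice and I are the same type" - this is TRUE because Leo is a knight and Alice is a knight.
- Alice (knight) says "Leo and I are the same type" - this is TRUE because Alice is a knight and Leo is a knight.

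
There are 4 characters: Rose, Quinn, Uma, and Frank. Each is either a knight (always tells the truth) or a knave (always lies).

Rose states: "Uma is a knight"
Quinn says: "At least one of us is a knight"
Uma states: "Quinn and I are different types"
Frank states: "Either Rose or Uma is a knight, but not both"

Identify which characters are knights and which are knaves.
Rose is a knave.
Quinn is a knave.
Uma is a knave.
Frank is a knave.

Verification:
- Rose (knave) says "Uma is a knight" - this is FALSE (a lie) because Uma is a knave.
- Quinn (knave) says "At least one of us is a knight" - this is FALSE (a lie) because no one is a knight.
- Uma (knave) says "Quinn and I are different types" - this is FALSE (a lie) because Uma is a knave and Quinn is a knave.
- Frank (knave) says "Either Rose or Uma is a knight, but not both" - this is FALSE (a lie) because Rose is a knave and Uma is a knave.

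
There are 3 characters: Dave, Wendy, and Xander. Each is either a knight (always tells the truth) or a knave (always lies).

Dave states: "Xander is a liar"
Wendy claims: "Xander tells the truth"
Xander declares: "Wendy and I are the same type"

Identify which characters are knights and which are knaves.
Dave is a knave.
Wendy is a knight.
Xander is a knight.

Verification:
- Dave (knave) says "Xander is a liar" - this is FALSE (a lie) because Xander is a knight.
- Wendy (knight) says "Xander tells the truth" - this is TRUE because Xander is a knight.
- Xander (knight) says "Wendy and I are the same type" - this is TRUE because Xander is a knight and Wendy is a knight.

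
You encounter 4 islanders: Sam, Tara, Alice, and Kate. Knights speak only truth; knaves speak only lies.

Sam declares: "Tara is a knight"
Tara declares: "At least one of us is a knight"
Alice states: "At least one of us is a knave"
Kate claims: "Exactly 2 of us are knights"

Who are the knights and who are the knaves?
Sam is a knight.
Tara is a knight.
Alice is a knight.
Kate is a knave.

Verification:
- Sam (knight) says "Tara is a knight" - this is TRUE because Tara is a knight.
- Tara (knight) says "At least one of us is a knight" - this is TRUE because Sam, Tara, and Alice are knights.
- Alice (knight) says "At least one of us is a knave" - this is TRUE because Kate is a knave.
- Kate (knave) says "Exactly 2 of us are knights" - this is FALSE (a lie) because there are 3 knights.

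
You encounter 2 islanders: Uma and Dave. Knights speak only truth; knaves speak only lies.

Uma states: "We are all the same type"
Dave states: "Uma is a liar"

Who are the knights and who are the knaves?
Uma is a knave.
Dave is a knight.

Verification:
- Uma (knave) says "We are all the same type" - this is FALSE (a lie) because Dave is a knight and Uma is a knave.
- Dave (knight) says "Uma is a liar" - this is TRUE because Uma is a knave.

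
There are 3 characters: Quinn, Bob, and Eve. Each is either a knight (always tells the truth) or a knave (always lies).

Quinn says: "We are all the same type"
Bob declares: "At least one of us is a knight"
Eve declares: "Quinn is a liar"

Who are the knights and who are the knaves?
Quinn is a knave.
Bob is a knight.
Eve is a knight.

Verification:
- Quinn (knave) says "We are all the same type" - this is FALSE (a lie) because Bob and Eve are knights and Quinn is a knave.
- Bob (knight) says "At least one of us is a knight" - this is TRUE because Bob and Eve are knights.
- Eve (knight) says "Quinn is a liar" - this is TRUE because Quinn is a knave.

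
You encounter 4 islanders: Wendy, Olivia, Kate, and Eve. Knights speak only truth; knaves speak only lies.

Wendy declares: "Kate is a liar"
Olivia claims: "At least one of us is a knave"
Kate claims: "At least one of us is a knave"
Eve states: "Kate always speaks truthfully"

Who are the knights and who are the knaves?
Wendy is a knave.
Olivia is a knight.
Kate is a knight.
Eve is a knight.

Verification:
- Wendy (knave) says "Kate is a liar" - this is FALSE (a lie) because Kate is a knight.
- Olivia (knight) says "At least one of us is a knave" - this is TRUE because Wendy is a knave.
- Kate (knight) says "At least one of us is a knave" - this is TRUE because Wendy is a knave.
- Eve (knight) says "Kate always speaks truthfully" - this is TRUE because Kate is a knight.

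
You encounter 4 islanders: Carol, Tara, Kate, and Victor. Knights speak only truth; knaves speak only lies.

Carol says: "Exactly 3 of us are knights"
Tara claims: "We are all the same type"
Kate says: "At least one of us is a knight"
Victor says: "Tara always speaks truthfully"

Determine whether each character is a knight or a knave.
Carol is a knave.
Tara is a knave.
Kate is a knight.
Victor is a knave.

Verification:
- Carol (knave) says "Exactly 3 of us are knights" - this is FALSE (a lie) because there are 1 knights.
- Tara (knave) says "We are all the same type" - this is FALSE (a lie) because Kate is a knight and Carol, Tara, and Victor are knaves.
- Kate (knight) says "At least one of us is a knight" - this is TRUE because Kate is a knight.
- Victor (knave) says "Tara always speaks truthfully" - this is FALSE (a lie) because Tara is a knave.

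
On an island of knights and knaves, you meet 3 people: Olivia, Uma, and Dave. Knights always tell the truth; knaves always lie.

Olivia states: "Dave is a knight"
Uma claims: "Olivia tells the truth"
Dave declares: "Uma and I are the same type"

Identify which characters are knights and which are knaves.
Olivia is a knight.
Uma is a knight.
Dave is a knight.

Verification:
- Olivia (knight) says "Dave is a knight" - this is TRUE because Dave is a knight.
- Uma (knight) says "Olivia tells the truth" - this is TRUE because Olivia is a knight.
- Dave (knight) says "Uma and I are the same type" - this is TRUE because Dave is a knight and Uma is a knight.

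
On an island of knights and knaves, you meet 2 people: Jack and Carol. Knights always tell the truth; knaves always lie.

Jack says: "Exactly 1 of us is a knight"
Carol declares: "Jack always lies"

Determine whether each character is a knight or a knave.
Jack is a knight.
Carol is a knave.

Verification:
- Jack (knight) says "Exactly 1 of us is a knight" - this is TRUE because there are 1 knights.
- Carol (knave) says "Jack always lies" - this is FALSE (a lie) because Jack is a knight.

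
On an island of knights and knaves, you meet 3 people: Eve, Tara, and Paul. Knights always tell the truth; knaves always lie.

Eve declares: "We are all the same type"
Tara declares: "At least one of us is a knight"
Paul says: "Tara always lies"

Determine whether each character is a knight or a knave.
Eve is a knave.
Tara is a knight.
Paul is a knave.

Verification:
- Eve (knave) says "We are all the same type" - this is FALSE (a lie) because Tara is a knight and Eve and Paul are knaves.
- Tara (knight) says "At least one of us is a knight" - this is TRUE because Tara is a knight.
- Paul (knave) says "Tara always lies" - this is FALSE (a lie) because Tara is a knight.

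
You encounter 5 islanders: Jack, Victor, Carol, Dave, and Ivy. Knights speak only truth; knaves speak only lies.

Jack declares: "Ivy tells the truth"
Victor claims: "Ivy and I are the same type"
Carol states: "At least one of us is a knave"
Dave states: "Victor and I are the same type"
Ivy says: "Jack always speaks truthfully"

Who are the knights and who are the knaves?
Jack is a knight.
Victor is a knight.
Carol is a knight.
Dave is a knave.
Ivy is a knight.

Verification:
- Jack (knight) says "Ivy tells the truth" - this is TRUE because Ivy is a knight.
- Victor (knight) says "Ivy and I are the same type" - this is TRUE because Victor is a knight and Ivy is a knight.
- Carol (knight) says "At least one of us is a knave" - this is TRUE because Dave is a knave.
- Dave (knave) says "Victor and I are the same type" - this is FALSE (a lie) because Dave is a knave and Victor is a knight.
- Ivy (knight) says "Jack always speaks truthfully" - this is TRUE because Jack is a knight.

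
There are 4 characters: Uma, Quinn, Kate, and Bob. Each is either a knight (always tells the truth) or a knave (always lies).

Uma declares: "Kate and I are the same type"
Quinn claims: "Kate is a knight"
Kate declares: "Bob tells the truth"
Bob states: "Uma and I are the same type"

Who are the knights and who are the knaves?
Uma is a knight.
Quinn is a knight.
Kate is a knight.
Bob is a knight.

Verification:
- Uma (knight) says "Kate and I are the same type" - this is TRUE because Uma is a knight and Kate is a knight.
- Quinn (knight) says "Kate is a knight" - this is TRUE because Kate is a knight.
- Kate (knight) says "Bob tells the truth" - this is TRUE because Bob is a knight.
- Bob (knight) says "Uma and I are the same type" - this is TRUE because Bob is a knight and Uma is a knight.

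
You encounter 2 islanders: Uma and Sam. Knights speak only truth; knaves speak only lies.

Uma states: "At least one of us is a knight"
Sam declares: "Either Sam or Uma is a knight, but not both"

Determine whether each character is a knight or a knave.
Uma is a knave.
Sam is a knave.

Verification:
- Uma (knave) says "At least one of us is a knight" - this is FALSE (a lie) because no one is a knight.
- Sam (knave) says "Either Sam or Uma is a knight, but not both" - this is FALSE (a lie) because Sam is a knave and Uma is a knave.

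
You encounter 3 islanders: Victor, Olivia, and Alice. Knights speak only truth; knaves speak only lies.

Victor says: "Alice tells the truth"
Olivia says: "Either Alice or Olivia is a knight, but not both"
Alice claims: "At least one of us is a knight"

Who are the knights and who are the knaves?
Victor is a knave.
Olivia is a knave.
Alice is a knave.

Verification:
- Victor (knave) says "Alice tells the truth" - this is FALSE (a lie) because Alice is a knave.
- Olivia (knave) says "Either Alice or Olivia is a knight, but not both" - this is FALSE (a lie) because Alice is a knave and Olivia is a knave.
- Alice (knave) says "At least one of us is a knight" - this is FALSE (a lie) because no one is a knight.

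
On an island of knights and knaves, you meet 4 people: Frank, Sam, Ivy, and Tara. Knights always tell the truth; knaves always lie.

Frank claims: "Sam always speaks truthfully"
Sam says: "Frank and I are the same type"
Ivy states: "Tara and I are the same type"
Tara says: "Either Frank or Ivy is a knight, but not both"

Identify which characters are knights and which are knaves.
Frank is a knight.
Sam is a knight.
Ivy is a knave.
Tara is a knight.

Verification:
- Frank (knight) says "Sam always speaks truthfully" - this is TRUE because Sam is a knight.
- Sam (knight) says "Frank and I are the same type" - this is TRUE because Sam is a knight and Frank is a knight.
- Ivy (knave) says "Tara and I are the same type" - this is FALSE (a lie) because Ivy is a knave and Tara is a knight.
- Tara (knight) says "Either Frank or Ivy is a knight, but not both" - this is TRUE because Frank is a knight and Ivy is a knave.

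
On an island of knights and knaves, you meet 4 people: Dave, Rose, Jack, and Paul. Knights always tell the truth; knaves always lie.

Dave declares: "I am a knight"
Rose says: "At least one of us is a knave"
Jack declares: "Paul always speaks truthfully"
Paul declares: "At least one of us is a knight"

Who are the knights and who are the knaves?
Dave is a knave.
Rose is a knight.
Jack is a knight.
Paul is a knight.

Verification:
- Dave (knave) says "I am a knight" - this is FALSE (a lie) because Dave is a knave.
- Rose (knight) says "At least one of us is a knave" - this is TRUE because Dave is a knave.
- Jack (knight) says "Paul always speaks truthfully" - this is TRUE because Paul is a knight.
- Paul (knight) says "At least one of us is a knight" - this is TRUE because Rose, Jack, and Paul are knights.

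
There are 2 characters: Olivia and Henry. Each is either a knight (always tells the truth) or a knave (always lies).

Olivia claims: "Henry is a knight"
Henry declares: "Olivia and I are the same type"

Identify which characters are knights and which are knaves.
Olivia is a knight.
Henry is a knight.

Verification:
- Olivia (knight) says "Henry is a knight" - this is TRUE because Henry is a knight.
- Henry (knight) says "Olivia and I are the same type" - this is TRUE because Henry is a knight and Olivia is a knight.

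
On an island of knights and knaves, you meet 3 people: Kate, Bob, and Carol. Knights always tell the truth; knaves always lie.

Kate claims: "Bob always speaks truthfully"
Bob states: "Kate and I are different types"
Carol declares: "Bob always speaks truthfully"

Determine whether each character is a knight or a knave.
Kate is a knave.
Bob is a knave.
Carol is a knave.

Verification:
- Kate (knave) says "Bob always speaks truthfully" - this is FALSE (a lie) because Bob is a knave.
- Bob (knave) says "Kate and I are different types" - this is FALSE (a lie) because Bob is a knave and Kate is a knave.
- Carol (knave) says "Bob always speaks truthfully" - this is FALSE (a lie) because Bob is a knave.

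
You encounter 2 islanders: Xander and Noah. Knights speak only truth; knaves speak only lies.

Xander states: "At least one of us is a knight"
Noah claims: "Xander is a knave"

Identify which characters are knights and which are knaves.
Xander is a knight.
Noah is a knave.

Verification:
- Xander (knight) says "At least one of us is a knight" - this is TRUE because Xander is a knight.
- Noah (knave) says "Xander is a knave" - this is FALSE (a lie) because Xander is a knight.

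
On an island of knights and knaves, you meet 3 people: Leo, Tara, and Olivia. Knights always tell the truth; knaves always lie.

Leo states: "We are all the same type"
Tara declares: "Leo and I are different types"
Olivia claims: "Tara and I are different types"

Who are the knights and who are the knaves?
Leo is a knave.
Tara is a knave.
Olivia is a knight.

Verification:
- Leo (knave) says "We are all the same type" - this is FALSE (a lie) because Olivia is a knight and Leo and Tara are knaves.
- Tara (knave) says "Leo and I are different types" - this is FALSE (a lie) because Tara is a knave and Leo is a knave.
- Olivia (knight) says "Tara and I are different types" - this is TRUE because Olivia is a knight and Tara is a knave.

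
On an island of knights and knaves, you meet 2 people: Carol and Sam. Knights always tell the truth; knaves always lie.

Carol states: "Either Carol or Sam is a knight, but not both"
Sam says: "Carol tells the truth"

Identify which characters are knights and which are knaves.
Carol is a knave.
Sam is a knave.

Verification:
- Carol (knave) says "Either Carol or Sam is a knight, but not both" - this is FALSE (a lie) because Carol is a knave and Sam is a knave.
- Sam (knave) says "Carol tells the truth" - this is FALSE (a lie) because Carol is a knave.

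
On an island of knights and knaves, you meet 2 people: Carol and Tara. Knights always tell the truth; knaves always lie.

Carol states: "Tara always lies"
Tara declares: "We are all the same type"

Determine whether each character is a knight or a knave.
Carol is a knight.
Tara is a knave.

Verification:
- Carol (knight) says "Tara always lies" - this is TRUE because Tara is a knave.
- Tara (knave) says "We are all the same type" - this is FALSE (a lie) because Carol is a knight and Tara is a knave.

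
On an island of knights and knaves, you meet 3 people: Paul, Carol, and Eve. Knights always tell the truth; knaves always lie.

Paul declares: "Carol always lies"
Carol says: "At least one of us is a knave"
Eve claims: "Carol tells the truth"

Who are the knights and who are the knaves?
Paul is a knave.
Carol is a knight.
Eve is a knight.

Verification:
- Paul (knave) says "Carol always lies" - this is FALSE (a lie) because Carol is a knight.
- Carol (knight) says "At least one of us is a knave" - this is TRUE because Paul is a knave.
- Eve (knight) says "Carol tells the truth" - this is TRUE because Carol is a knight.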